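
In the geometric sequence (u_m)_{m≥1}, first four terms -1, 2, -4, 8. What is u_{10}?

Common ratio r = -2.
u_m = (-1)·(-2)^(m-1).
u_{10} = (-1)·(-2)^9 = 512.

512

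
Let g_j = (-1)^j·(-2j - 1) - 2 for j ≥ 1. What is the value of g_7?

13

(-1)^7 = -1; -2j - 1 at j=7 is -15; so g_7 = 13.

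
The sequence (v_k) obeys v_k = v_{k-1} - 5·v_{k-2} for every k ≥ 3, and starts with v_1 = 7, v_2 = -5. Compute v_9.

1360

Iterate the recurrence:
v_3 = -40; v_4 = -15; v_5 = 185; v_6 = 260; v_7 = -665; v_8 = -1965; v_9 = 1360.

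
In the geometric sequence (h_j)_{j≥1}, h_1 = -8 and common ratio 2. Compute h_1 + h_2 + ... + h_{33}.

-68719476728

h_j = (-8)·2^(j-1).
S = (-8)·(2^33 - 1)/(2 - 1) = (-8)·(8589934592 - 1)/(1) = -68719476728.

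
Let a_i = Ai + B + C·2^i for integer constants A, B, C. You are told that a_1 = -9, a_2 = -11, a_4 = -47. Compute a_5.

-105

Plug in i = 1, 2, 4: A + B + 2C = -9; 2A + B + 4C = -11; 4A + B + 16C = -47.
Subtracting the first from the second: A + 2C = -2.
Subtracting the second from the third: 2A + 12C = -36.
Solving: C = -4, A = 6, then B = -7.
Therefore a_5 = 30 + (-7) + (-4)·32 = -105.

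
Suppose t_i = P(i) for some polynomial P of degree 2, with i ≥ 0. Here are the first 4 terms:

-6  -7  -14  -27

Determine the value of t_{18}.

-942

1st diffs: -1, -7, -13.
2nd diffs: -6, -6 (constant).
Newton forward-difference form: t_i = -6 + (-1)·C(i,1) + (-6)·C(i,2).
At i = 18: i = 18, so t_{18} = -6 - 18 - 918 = -942.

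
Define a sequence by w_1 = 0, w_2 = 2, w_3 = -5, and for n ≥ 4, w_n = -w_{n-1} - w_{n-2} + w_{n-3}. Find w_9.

-28

Applying the relation repeatedly:
w_4 = 3, w_5 = 4, w_6 = -12, w_7 = 11, w_8 = 5, w_9 = -28.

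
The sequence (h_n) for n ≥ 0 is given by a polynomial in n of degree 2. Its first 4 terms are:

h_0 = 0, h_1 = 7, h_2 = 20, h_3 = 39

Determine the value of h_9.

1st diffs: 7, 13, 19.
2nd diffs: 6, 6 (constant).
Newton forward-difference form: h_n = 7·C(n,1) + 6·C(n,2).
At n = 9: n = 9, so h_9 = 63 + 216 = 279.

279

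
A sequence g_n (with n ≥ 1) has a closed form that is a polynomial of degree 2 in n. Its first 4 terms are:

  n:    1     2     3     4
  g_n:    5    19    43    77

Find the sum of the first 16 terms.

7360

1st diffs: 14, 24, 34.
2nd diffs: 10, 10 (constant).
Newton forward-difference form: g_n = 5 + 14·C(n-1,1) + 10·C(n-1,2).
Continuing: …, 121, 175, 239, 313, …, g_{16} = 1265.
Summing n = 1..16 (16 terms) gives 7360.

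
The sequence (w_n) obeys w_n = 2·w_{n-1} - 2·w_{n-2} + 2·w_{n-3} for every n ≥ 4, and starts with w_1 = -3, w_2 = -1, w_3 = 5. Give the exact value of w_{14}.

Iterate the recurrence:
w_4 = 6;  w_5 = 0;  w_6 = -2;  …;  w_{11} = 32;  w_{12} = 72;  w_{13} = 112;  w_{14} = 144.

144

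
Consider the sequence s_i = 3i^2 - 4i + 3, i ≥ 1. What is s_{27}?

s_{27} = 3·27^2 - 4·27 + 3 = 2082.

2082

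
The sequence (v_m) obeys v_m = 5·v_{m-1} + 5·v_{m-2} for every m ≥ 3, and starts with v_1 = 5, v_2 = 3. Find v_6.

Step forward from the initial values:
v_3 = 40  v_4 = 215  v_5 = 1275  v_6 = 7450.

7450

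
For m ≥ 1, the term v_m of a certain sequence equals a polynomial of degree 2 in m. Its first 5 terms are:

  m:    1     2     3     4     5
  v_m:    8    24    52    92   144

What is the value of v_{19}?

2132

1st diffs: 16, 28, 40, 52.
2nd diffs: 12, 12, 12 (constant).
Newton forward-difference form: v_m = 8 + 16·C(m-1,1) + 12·C(m-1,2).
At m = 19: m-1 = 18, so v_{19} = 8 + 288 + 1836 = 2132.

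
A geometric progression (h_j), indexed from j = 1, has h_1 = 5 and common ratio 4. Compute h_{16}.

5368709120

h_j = 5·4^(j-1).
h_{16} = 5·4^15 = 5368709120.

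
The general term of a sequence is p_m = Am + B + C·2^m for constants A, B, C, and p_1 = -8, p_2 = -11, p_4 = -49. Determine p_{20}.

-4194209

At m = 1, 2, 4: A + B + 2C = -8; 2A + B + 4C = -11; 4A + B + 16C = -49.
Subtracting the first from the second: A + 2C = -3.
Subtracting the second from the third: 2A + 12C = -38.
Solving: C = -4, A = 5, then B = -5.
Therefore p_{20} = 100 + (-5) + (-4)·1048576 = -4194209.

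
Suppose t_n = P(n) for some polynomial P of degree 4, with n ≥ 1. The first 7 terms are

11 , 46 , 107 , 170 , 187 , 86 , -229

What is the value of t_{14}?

-21530

1st diffs: 35, 61, 63, 17, -101, -315.
2nd diffs: 26, 2, -46, -118, -214.
3rd diffs: -24, -48, -72, -96.
4th diffs: -24, -24, -24 (constant).
Newton forward-difference form: t_n = 11 + 35·C(n-1,1) + 26·C(n-1,2) + (-24)·C(n-1,3) + (-24)·C(n-1,4).
At n = 14: n-1 = 13, so t_{14} = 11 + 455 + 2028 - 6864 - 17160 = -21530.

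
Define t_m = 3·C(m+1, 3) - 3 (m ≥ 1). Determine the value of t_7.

C(8, 3) = 56, so t_7 = 165.

165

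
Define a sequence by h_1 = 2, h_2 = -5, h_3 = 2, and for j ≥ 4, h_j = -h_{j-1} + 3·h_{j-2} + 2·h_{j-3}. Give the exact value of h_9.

206

Compute successive terms:
h_4 = -13  h_5 = 9  h_6 = -44  h_7 = 45  h_8 = -159  h_9 = 206.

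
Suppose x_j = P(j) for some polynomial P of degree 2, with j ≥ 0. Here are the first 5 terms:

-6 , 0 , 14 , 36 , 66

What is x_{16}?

1st diffs: 6, 14, 22, 30.
2nd diffs: 8, 8, 8 (constant).
So x_j = 4j^2 + 2j - 6.
Evaluating at j = 16 gives x_{16} = 1050.

1050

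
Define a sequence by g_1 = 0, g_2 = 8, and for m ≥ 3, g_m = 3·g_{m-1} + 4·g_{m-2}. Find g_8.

26216

Applying the relation repeatedly:
g_3 = 24, g_4 = 104, g_5 = 408, g_6 = 1640, g_7 = 6552, g_8 = 26216.
(Characteristic roots are 4 and -1.)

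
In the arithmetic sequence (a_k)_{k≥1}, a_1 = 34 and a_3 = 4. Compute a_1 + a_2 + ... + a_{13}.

Common difference d = (4 - 34) / (3 - 1) = -15.
a_k = 34 + (k - 1)·(-15).
a_{13} = -146; S = 13·(34 + (-146))/2 = -728.

-728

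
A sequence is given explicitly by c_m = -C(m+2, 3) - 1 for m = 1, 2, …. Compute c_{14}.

C(16, 3) = 560, so c_{14} = -561.

-561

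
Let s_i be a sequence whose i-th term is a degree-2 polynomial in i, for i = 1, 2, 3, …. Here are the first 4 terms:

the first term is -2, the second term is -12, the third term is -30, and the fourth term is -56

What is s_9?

-306

1st diffs: -10, -18, -26.
2nd diffs: -8, -8 (constant).
Newton forward-difference form: s_i = -2 + (-10)·C(i-1,1) + (-8)·C(i-1,2).
At i = 9: i-1 = 8, so s_9 = -2 - 80 - 224 = -306.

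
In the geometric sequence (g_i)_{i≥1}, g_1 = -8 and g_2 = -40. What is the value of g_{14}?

Common ratio r = 5.
g_i = (-8)·5^(i-1).
g_{14} = (-8)·5^13 = -9765625000.

-9765625000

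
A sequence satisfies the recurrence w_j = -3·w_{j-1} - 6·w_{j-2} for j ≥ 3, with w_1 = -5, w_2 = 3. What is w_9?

-891

Applying the relation repeatedly:
w_3 = 21, w_4 = -81, w_5 = 117, w_6 = 135, w_7 = -1107, w_8 = 2511, w_9 = -891.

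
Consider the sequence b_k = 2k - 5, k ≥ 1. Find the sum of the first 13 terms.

117

Over k = 1..13: Σk = 91.
Total = (2)·91 + (-5)·13 = 117.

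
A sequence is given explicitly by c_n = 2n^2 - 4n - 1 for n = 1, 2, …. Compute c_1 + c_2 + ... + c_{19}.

Over n = 1..19: Σn = 190, Σn² = 2470.
Total = (2)·2470 + (-4)·190 + (-1)·19 = 4161.

4161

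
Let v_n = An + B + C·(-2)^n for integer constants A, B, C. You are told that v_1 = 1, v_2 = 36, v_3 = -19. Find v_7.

The three given values yield: A + B - 2C = 1; 2A + B + 4C = 36; 3A + B - 8C = -19.
Subtracting the first from the second: A + 6C = 35.
Subtracting the second from the third: A - 12C = -55.
Solving: C = 5, A = 5, then B = 6.
Hence v_7 = 5·7 + 6 + 5·(-128) = -599.

-599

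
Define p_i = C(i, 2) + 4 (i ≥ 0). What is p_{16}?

C(16, 2) = 120, so p_{16} = 124.

124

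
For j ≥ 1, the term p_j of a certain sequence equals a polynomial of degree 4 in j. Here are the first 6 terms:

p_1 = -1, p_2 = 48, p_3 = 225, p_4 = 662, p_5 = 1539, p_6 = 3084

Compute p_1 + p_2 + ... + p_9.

1st diffs: 49, 177, 437, 877, 1545.
2nd diffs: 128, 260, 440, 668.
3rd diffs: 132, 180, 228.
4th diffs: 48, 48 (constant).
Newton forward-difference form: p_j = -1 + 49·C(j-1,1) + 128·C(j-1,2) + 132·C(j-1,3) + 48·C(j-1,4).
Continuing: 5573, 9330, 14727.
Summing j = 1..9 (9 terms) gives 35187.

35187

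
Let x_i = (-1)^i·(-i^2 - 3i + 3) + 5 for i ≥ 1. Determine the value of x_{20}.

-452

(-1)^20 = 1; -i^2 - 3i + 3 at i=20 is -457; so x_{20} = -452.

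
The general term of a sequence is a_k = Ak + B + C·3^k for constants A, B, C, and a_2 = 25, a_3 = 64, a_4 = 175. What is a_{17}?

Plug in k = 2, 3, 4: 2A + B + 9C = 25; 3A + B + 27C = 64; 4A + B + 81C = 175.
Subtracting the first from the second: A + 18C = 39.
Subtracting the second from the third: A + 54C = 111.
Solving: C = 2, A = 3, then B = 1.
So a_k = 3·k + 1 + 2·3^k; at k=17 this is 258280378.

258280378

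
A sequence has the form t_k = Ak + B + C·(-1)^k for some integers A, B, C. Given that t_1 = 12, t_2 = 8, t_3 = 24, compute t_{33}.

204

Plug in k = 1, 2, 3: A + B - C = 12; 2A + B + C = 8; 3A + B - C = 24.
Subtracting the first from the second: A + 2C = -4.
Subtracting the second from the third: A - 2C = 16.
Solving: C = -5, A = 6, then B = 1.
Hence t_{33} = 6·33 + 1 + (-5)·(-1) = 204.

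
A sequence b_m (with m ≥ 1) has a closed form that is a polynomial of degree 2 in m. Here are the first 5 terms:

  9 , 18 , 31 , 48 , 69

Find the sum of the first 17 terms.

1st diffs: 9, 13, 17, 21.
2nd diffs: 4, 4, 4 (constant).
So b_m = 2m^2 + 3m + 4.
Continuing: …, 94, 123, 156, 193, …, b_{17} = 633.
Summing m = 1..17 (17 terms) gives 4097.

4097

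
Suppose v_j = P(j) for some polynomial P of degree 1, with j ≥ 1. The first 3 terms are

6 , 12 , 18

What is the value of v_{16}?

96

1st diffs: 6, 6 (constant).
So v_j = 6j.
Evaluating at j = 16 gives v_{16} = 96.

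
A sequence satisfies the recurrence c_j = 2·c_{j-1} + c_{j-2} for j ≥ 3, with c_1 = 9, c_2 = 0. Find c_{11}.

c_3 = 9;  c_4 = 18;  c_5 = 45;  c_6 = 108;  c_7 = 261;  c_8 = 630;  c_9 = 1521;  c_{10} = 3672;  c_{11} = 8865.

8865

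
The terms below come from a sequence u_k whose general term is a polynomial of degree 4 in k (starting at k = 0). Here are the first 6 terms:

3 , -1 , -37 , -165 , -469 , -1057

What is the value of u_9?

-9249

1st diffs: -4, -36, -128, -304, -588.
2nd diffs: -32, -92, -176, -284.
3rd diffs: -60, -84, -108.
4th diffs: -24, -24 (constant).
Newton forward-difference form: u_k = 3 + (-4)·C(k,1) + (-32)·C(k,2) + (-60)·C(k,3) + (-24)·C(k,4).
At k = 9: k = 9, so u_9 = 3 - 36 - 1152 - 5040 - 3024 = -9249.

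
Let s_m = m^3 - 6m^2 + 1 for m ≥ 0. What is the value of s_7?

s_7 = 1·7^3 - 6·7^2 + 1 = 50.

50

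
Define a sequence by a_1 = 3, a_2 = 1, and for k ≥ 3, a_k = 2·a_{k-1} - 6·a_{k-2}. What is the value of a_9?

Step forward from the initial values:
a_3 = -16, a_4 = -38, a_5 = 20, a_6 = 268, a_7 = 416, a_8 = -776, a_9 = -4048.

-4048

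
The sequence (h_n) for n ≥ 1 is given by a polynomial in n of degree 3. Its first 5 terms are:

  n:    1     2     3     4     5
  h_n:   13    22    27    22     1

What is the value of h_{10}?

1st diffs: 9, 5, -5, -21.
2nd diffs: -4, -10, -16.
3rd diffs: -6, -6 (constant).
Newton forward-difference form: h_n = 13 + 9·C(n-1,1) + (-4)·C(n-1,2) + (-6)·C(n-1,3).
At n = 10: n-1 = 9, so h_{10} = 13 + 81 - 144 - 504 = -554.

-554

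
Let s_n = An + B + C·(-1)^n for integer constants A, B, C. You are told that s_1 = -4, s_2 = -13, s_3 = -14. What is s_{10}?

The three given values yield: A + B - C = -4; 2A + B + C = -13; 3A + B - C = -14.
Subtracting the first from the second: A + 2C = -9.
Subtracting the second from the third: A - 2C = -1.
Solving: C = -2, A = -5, then B = -1.
Hence s_{10} = -5·10 + (-1) + (-2)·1 = -53.

-53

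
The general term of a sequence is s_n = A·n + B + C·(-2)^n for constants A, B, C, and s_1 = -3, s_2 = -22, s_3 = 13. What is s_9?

Write the equations: A + B - 2C = -3; 2A + B + 4C = -22; 3A + B - 8C = 13.
Subtracting the first from the second: A + 6C = -19.
Subtracting the second from the third: A - 12C = 35.
Solving: C = -3, A = -1, then B = -8.
Hence s_9 = -1·9 + (-8) + (-3)·(-512) = 1519.

1519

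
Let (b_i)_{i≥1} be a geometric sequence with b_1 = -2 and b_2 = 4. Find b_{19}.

-524288

Common ratio r = -2.
b_i = (-2)·(-2)^(i-1).
b_{19} = (-2)·(-2)^18 = -524288.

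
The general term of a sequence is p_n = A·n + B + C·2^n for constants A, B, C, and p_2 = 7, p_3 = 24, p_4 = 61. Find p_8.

1249

The three given values yield: 2A + B + 4C = 7; 3A + B + 8C = 24; 4A + B + 16C = 61.
Subtracting the first from the second: A + 4C = 17.
Subtracting the second from the third: A + 8C = 37.
Solving: C = 5, A = -3, then B = -7.
Hence p_8 = -3·8 + (-7) + 5·256 = 1249.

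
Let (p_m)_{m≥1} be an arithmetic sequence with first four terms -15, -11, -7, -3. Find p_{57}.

209

Common difference d = 4.
p_m = -15 + (m - 1)·4.
p_{57} = -15 + 56·4 = 209.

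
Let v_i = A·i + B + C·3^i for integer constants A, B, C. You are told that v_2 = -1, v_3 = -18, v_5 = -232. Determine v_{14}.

Plug in i = 2, 3, 5: 2A + B + 9C = -1; 3A + B + 27C = -18; 5A + B + 243C = -232.
Subtracting the first from the second: A + 18C = -17.
Subtracting the second from the third: 2A + 216C = -214.
Solving: C = -1, A = 1, then B = 6.
Therefore v_{14} = 14 + 6 + (-1)·4782969 = -4782949.

-4782949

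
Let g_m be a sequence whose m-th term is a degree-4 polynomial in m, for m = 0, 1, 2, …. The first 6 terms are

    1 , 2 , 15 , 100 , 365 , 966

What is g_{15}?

1st diffs: 1, 13, 85, 265, 601.
2nd diffs: 12, 72, 180, 336.
3rd diffs: 60, 108, 156.
4th diffs: 48, 48 (constant).
Newton forward-difference form: g_m = 1 + 1·C(m,1) + 12·C(m,2) + 60·C(m,3) + 48·C(m,4).
At m = 15: m = 15, so g_{15} = 1 + 15 + 1260 + 27300 + 65520 = 94096.

94096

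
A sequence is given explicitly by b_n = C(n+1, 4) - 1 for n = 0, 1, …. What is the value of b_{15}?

1819

C(16, 4) = 1820, so b_{15} = 1819.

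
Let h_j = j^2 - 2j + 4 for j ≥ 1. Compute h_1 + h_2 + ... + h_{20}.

Over j = 1..20: Σj = 210, Σj² = 2870.
Total = (1)·2870 + (-2)·210 + (4)·20 = 2530.

2530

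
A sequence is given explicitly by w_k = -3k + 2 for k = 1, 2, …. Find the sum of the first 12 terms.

-210

Over k = 1..12: Σk = 78.
Total = (-3)·78 + (2)·12 = -210.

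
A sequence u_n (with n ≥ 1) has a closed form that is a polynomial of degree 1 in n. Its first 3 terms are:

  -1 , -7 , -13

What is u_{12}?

1st diffs: -6, -6 (constant).
So u_n = -6n + 5.
Evaluating at n = 12 gives u_{12} = -67.

-67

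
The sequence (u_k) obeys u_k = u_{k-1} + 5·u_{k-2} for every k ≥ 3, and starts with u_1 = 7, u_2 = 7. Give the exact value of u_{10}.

Iterate the recurrence:
u_3 = 42, u_4 = 77, u_5 = 287, u_6 = 672, u_7 = 2107, u_8 = 5467, u_9 = 16002, u_{10} = 43337.

43337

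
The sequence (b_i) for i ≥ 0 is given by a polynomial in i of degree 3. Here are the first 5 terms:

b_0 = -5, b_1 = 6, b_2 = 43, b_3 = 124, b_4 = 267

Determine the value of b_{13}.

7314

1st diffs: 11, 37, 81, 143.
2nd diffs: 26, 44, 62.
3rd diffs: 18, 18 (constant).
Newton forward-difference form: b_i = -5 + 11·C(i,1) + 26·C(i,2) + 18·C(i,3).
At i = 13: i = 13, so b_{13} = -5 + 143 + 2028 + 5148 = 7314.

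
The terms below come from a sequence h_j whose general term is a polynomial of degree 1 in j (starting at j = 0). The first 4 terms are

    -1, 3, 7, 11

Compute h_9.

35

1st diffs: 4, 4, 4 (constant).
So h_j = 4j - 1.
Evaluating at j = 9 gives h_9 = 35.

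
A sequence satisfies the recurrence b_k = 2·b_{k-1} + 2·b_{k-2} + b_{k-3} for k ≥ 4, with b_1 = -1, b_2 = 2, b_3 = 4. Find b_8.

722

Step forward from the initial values:
b_4 = 11;  b_5 = 32;  b_6 = 90;  b_7 = 255;  b_8 = 722.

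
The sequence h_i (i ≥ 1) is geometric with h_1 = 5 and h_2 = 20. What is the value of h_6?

5120

Common ratio r = 4.
h_i = 5·4^(i-1).
h_6 = 5·4^5 = 5120.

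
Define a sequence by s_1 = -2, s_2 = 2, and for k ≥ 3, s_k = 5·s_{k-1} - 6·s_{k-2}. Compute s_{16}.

85831298

Applying the relation repeatedly:
s_3 = 22  s_4 = 98  s_5 = 358  …  s_{13} = 3155878  s_{14} = 9500402  s_{15} = 28566742  s_{16} = 85831298.
(Characteristic roots are 3 and 2.)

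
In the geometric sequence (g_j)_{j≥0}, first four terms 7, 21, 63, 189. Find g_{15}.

Common ratio r = 3.
g_j = 7·3^(j-0).
g_{15} = 7·3^15 = 100442349.

100442349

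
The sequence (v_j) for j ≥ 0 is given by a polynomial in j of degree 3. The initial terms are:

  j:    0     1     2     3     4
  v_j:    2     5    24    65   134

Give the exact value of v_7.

1st diffs: 3, 19, 41, 69.
2nd diffs: 16, 22, 28.
3rd diffs: 6, 6 (constant).
Newton forward-difference form: v_j = 2 + 3·C(j,1) + 16·C(j,2) + 6·C(j,3).
At j = 7: j = 7, so v_7 = 2 + 21 + 336 + 210 = 569.

569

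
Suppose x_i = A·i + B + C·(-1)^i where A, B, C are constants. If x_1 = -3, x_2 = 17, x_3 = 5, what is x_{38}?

161

Write the equations: A + B - C = -3; 2A + B + C = 17; 3A + B - C = 5.
Subtracting the first from the second: A + 2C = 20.
Subtracting the second from the third: A - 2C = -12.
Solving: C = 8, A = 4, then B = 1.
So x_i = 4·i + 1 + 8·(-1)^i; at i=38 this is 161.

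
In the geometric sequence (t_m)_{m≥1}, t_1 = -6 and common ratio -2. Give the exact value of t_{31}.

-6442450944

t_m = (-6)·(-2)^(m-1).
t_{31} = (-6)·(-2)^30 = -6442450944.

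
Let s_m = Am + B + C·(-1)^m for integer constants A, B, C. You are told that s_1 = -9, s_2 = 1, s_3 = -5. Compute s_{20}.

Write the equations: A + B - C = -9; 2A + B + C = 1; 3A + B - C = -5.
Subtracting the first from the second: A + 2C = 10.
Subtracting the second from the third: A - 2C = -6.
Solving: C = 4, A = 2, then B = -7.
Hence s_{20} = 2·20 + (-7) + 4·1 = 37.

37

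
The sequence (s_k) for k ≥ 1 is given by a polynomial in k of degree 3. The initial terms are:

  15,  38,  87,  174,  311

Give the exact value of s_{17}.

10223

1st diffs: 23, 49, 87, 137.
2nd diffs: 26, 38, 50.
3rd diffs: 12, 12 (constant).
So s_k = 2k^3 + k^2 + 6k + 6.
Evaluating at k = 17 gives s_{17} = 10223.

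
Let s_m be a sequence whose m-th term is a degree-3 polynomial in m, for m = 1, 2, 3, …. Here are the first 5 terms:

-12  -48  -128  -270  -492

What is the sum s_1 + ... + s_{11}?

1st diffs: -36, -80, -142, -222.
2nd diffs: -44, -62, -80.
3rd diffs: -18, -18 (constant).
So s_m = -3m^3 - 4m^2 - 3m - 2.
Continuing: …, -812, -1248, -1818, -2540, …, s_{11} = -4512.
Summing m = 1..11 (11 terms) gives -15312.

-15312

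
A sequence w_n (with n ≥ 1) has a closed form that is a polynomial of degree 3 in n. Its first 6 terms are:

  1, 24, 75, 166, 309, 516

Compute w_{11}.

1st diffs: 23, 51, 91, 143, 207.
2nd diffs: 28, 40, 52, 64.
3rd diffs: 12, 12, 12 (constant).
So w_n = 2n^3 + 2n^2 + 3n - 6.
Evaluating at n = 11 gives w_{11} = 2931.

2931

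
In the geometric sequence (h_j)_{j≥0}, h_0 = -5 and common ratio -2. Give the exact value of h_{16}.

h_j = (-5)·(-2)^(j-0).
h_{16} = (-5)·(-2)^16 = -327680.

-327680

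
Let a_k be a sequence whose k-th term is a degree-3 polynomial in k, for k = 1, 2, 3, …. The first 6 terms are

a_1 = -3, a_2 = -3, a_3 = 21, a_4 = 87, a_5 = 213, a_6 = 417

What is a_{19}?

18357

1st diffs: 0, 24, 66, 126, 204.
2nd diffs: 24, 42, 60, 78.
3rd diffs: 18, 18, 18 (constant).
Newton forward-difference form: a_k = -3 + 24·C(k-1,2) + 18·C(k-1,3).
At k = 19: k-1 = 18, so a_{19} = -3 + 3672 + 14688 = 18357.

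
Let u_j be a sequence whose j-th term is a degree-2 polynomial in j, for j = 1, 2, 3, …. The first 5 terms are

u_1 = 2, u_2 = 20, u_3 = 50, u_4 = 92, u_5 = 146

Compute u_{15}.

1346

1st diffs: 18, 30, 42, 54.
2nd diffs: 12, 12, 12 (constant).
So u_j = 6j^2 - 4.
Evaluating at j = 15 gives u_{15} = 1346.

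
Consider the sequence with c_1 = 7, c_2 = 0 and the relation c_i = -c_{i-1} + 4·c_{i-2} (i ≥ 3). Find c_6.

c_3 = 28;  c_4 = -28;  c_5 = 140;  c_6 = -252.

-252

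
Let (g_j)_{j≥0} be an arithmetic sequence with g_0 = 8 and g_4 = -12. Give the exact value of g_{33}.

-157

Common difference d = (-12 - 8) / (4 - 0) = -5.
g_j = 8 + (j - 0)·(-5).
g_{33} = 8 + 33·(-5) = -157.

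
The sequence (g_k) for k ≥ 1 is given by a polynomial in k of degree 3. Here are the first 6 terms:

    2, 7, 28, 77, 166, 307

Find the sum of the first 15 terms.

24215

1st diffs: 5, 21, 49, 89, 141.
2nd diffs: 16, 28, 40, 52.
3rd diffs: 12, 12, 12 (constant).
Newton forward-difference form: g_k = 2 + 5·C(k-1,1) + 16·C(k-1,2) + 12·C(k-1,3).
Continuing: …, 512, 793, 1162, 1631, …, g_{15} = 5896.
Summing k = 1..15 (15 terms) gives 24215.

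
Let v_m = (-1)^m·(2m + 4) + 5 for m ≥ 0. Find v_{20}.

(-1)^20 = 1; 2m + 4 at m=20 is 44; so v_{20} = 49.

49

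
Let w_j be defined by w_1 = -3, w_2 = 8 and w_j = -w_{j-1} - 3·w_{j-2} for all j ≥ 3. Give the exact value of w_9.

397

Iterate the recurrence:
w_3 = 1, w_4 = -25, w_5 = 22, w_6 = 53, w_7 = -119, w_8 = -40, w_9 = 397.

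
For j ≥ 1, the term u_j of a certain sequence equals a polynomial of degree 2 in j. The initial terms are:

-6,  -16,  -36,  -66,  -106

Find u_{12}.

1st diffs: -10, -20, -30, -40.
2nd diffs: -10, -10, -10 (constant).
Newton forward-difference form: u_j = -6 + (-10)·C(j-1,1) + (-10)·C(j-1,2).
At j = 12: j-1 = 11, so u_{12} = -6 - 110 - 550 = -666.

-666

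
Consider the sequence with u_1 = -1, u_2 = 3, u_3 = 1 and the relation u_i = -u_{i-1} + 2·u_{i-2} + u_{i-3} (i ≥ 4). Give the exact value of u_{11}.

u_4 = 4;  u_5 = 1;  u_6 = 8;  u_7 = -2;  u_8 = 19;  u_9 = -15;  u_{10} = 51;  u_{11} = -62.

-62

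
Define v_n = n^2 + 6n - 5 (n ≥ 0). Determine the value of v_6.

67

v_6 = 1·6^2 + 6·6 - 5 = 67.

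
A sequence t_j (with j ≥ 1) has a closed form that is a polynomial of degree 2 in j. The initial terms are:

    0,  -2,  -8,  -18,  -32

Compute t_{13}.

-288

1st diffs: -2, -6, -10, -14.
2nd diffs: -4, -4, -4 (constant).
Newton forward-difference form: t_j = (-2)·C(j-1,1) + (-4)·C(j-1,2).
At j = 13: j-1 = 12, so t_{13} = -24 - 264 = -288.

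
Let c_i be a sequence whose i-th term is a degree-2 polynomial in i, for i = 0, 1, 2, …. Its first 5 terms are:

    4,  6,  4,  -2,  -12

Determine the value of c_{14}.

1st diffs: 2, -2, -6, -10.
2nd diffs: -4, -4, -4 (constant).
Newton forward-difference form: c_i = 4 + 2·C(i,1) + (-4)·C(i,2).
At i = 14: i = 14, so c_{14} = 4 + 28 - 364 = -332.

-332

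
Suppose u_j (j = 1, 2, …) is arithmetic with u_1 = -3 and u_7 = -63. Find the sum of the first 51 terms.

-12903

Common difference d = (-63 - (-3)) / (7 - 1) = -10.
u_j = -3 + (j - 1)·(-10).
u_{51} = -503; S = 51·(-3 + (-503))/2 = -12903.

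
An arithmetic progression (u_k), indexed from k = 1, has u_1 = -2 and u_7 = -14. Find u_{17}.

-34

Common difference d = (-14 - (-2)) / (7 - 1) = -2.
u_k = -2 + (k - 1)·(-2).
u_{17} = -2 + 16·(-2) = -34.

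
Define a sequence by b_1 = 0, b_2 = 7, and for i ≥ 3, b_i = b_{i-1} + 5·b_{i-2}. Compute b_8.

2107

b_3 = 7, b_4 = 42, b_5 = 77, b_6 = 287, b_7 = 672, b_8 = 2107.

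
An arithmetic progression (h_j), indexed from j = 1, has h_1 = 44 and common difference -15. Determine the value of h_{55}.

-766

h_j = 44 + (j - 1)·(-15).
h_{55} = 44 + 54·(-15) = -766.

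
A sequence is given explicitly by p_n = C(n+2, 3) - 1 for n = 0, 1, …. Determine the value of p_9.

164

C(11, 3) = 165, so p_9 = 164.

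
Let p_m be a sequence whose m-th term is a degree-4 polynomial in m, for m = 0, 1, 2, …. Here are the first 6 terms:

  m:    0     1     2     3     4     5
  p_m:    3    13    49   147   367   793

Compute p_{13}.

1st diffs: 10, 36, 98, 220, 426.
2nd diffs: 26, 62, 122, 206.
3rd diffs: 36, 60, 84.
4th diffs: 24, 24 (constant).
So p_m = m^4 + 6m^2 + 3m + 3.
Evaluating at m = 13 gives p_{13} = 29617.

29617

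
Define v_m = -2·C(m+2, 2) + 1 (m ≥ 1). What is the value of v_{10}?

C(12, 2) = 66, so v_{10} = -131.

-131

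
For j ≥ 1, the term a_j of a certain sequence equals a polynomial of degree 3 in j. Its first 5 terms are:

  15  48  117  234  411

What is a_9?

1959

1st diffs: 33, 69, 117, 177.
2nd diffs: 36, 48, 60.
3rd diffs: 12, 12 (constant).
Newton forward-difference form: a_j = 15 + 33·C(j-1,1) + 36·C(j-1,2) + 12·C(j-1,3).
At j = 9: j-1 = 8, so a_9 = 15 + 264 + 1008 + 672 = 1959.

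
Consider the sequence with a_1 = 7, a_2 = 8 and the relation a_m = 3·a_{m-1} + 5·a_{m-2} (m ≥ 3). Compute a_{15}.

1574019779

a_3 = 59  a_4 = 217  a_5 = 946  …  a_{12} = 21358207  a_{13} = 89546191  a_{14} = 375429608  a_{15} = 1574019779.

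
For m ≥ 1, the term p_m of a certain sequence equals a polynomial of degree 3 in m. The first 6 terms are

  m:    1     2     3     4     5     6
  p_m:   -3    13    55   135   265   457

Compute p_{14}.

1st diffs: 16, 42, 80, 130, 192.
2nd diffs: 26, 38, 50, 62.
3rd diffs: 12, 12, 12 (constant).
Newton forward-difference form: p_m = -3 + 16·C(m-1,1) + 26·C(m-1,2) + 12·C(m-1,3).
At m = 14: m-1 = 13, so p_{14} = -3 + 208 + 2028 + 3432 = 5665.

5665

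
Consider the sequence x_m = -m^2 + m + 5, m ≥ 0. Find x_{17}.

-267

x_{17} = -1·17^2 + 1·17 + 5 = -267.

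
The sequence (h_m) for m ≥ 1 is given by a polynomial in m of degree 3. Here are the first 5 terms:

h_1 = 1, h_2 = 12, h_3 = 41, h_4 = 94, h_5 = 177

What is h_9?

929

1st diffs: 11, 29, 53, 83.
2nd diffs: 18, 24, 30.
3rd diffs: 6, 6 (constant).
Newton forward-difference form: h_m = 1 + 11·C(m-1,1) + 18·C(m-1,2) + 6·C(m-1,3).
At m = 9: m-1 = 8, so h_9 = 1 + 88 + 504 + 336 = 929.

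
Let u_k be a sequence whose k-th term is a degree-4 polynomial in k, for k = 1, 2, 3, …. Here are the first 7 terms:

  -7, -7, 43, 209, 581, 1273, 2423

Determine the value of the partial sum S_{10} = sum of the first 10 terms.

1st diffs: 0, 50, 166, 372, 692, 1150.
2nd diffs: 50, 116, 206, 320, 458.
3rd diffs: 66, 90, 114, 138.
4th diffs: 24, 24, 24 (constant).
So u_k = k^4 + k^3 - 6k^2 - 4k + 1.
Continuing: 4193, 6769, 10361.
Summing k = 1..10 (10 terms) gives 25838.

25838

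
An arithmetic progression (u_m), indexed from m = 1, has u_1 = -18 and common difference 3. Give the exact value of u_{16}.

u_m = -18 + (m - 1)·3.
u_{16} = -18 + 15·3 = 27.

27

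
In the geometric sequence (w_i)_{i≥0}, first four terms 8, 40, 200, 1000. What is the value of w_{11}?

390625000

Common ratio r = 5.
w_i = 8·5^(i-0).
w_{11} = 8·5^11 = 390625000.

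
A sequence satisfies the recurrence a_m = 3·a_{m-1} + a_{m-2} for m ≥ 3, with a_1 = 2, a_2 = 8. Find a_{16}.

144874886

Compute successive terms:
a_3 = 26  a_4 = 86  a_5 = 284  …  a_{13} = 4021202  a_{14} = 13281128  a_{15} = 43864586  a_{16} = 144874886.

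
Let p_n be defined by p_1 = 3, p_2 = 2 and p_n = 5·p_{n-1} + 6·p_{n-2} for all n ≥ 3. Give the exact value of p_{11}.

Iterate the recurrence:
p_3 = 28  p_4 = 152  p_5 = 928  p_6 = 5552  p_7 = 33328  p_8 = 199952  p_9 = 1199728  p_{10} = 7198352  p_{11} = 43190128.
(Characteristic roots are 6 and -1.)

43190128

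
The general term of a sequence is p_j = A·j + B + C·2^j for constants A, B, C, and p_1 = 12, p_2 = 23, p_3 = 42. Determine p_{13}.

At j = 1, 2, 3: A + B + 2C = 12; 2A + B + 4C = 23; 3A + B + 8C = 42.
Subtracting the first from the second: A + 2C = 11.
Subtracting the second from the third: A + 4C = 19.
Solving: C = 4, A = 3, then B = 1.
So p_j = 3·j + 1 + 4·2^j; at j=13 this is 32808.

32808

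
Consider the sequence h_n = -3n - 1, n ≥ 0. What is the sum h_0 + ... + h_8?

Over n = 0..8: Σn = 36.
Total = (-3)·36 + (-1)·9 = -117.

-117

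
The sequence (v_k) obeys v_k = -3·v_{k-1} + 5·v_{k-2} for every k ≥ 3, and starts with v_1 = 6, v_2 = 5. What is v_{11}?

Step forward from the initial values:
v_3 = 15, v_4 = -20, v_5 = 135, v_6 = -505, v_7 = 2190, v_8 = -9095, v_9 = 38235, v_{10} = -160180, v_{11} = 671715.

671715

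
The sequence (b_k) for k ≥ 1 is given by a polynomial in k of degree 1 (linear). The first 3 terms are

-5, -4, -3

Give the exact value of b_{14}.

8

1st diffs: 1, 1 (constant).
So b_k = k - 6.
Evaluating at k = 14 gives b_{14} = 8.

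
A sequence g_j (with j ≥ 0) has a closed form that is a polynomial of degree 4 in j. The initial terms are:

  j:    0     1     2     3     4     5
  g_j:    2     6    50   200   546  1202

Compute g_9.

10046

1st diffs: 4, 44, 150, 346, 656.
2nd diffs: 40, 106, 196, 310.
3rd diffs: 66, 90, 114.
4th diffs: 24, 24 (constant).
So g_j = j^4 + 5j^3 - 2j^2 + 2.
Evaluating at j = 9 gives g_9 = 10046.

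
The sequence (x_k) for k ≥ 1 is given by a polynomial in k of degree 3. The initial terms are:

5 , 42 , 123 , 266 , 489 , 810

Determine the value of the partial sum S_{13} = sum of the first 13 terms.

1st diffs: 37, 81, 143, 223, 321.
2nd diffs: 44, 62, 80, 98.
3rd diffs: 18, 18, 18 (constant).
Newton forward-difference form: x_k = 5 + 37·C(k-1,1) + 44·C(k-1,2) + 18·C(k-1,3).
Continuing: …, 1247, 1818, 2541, 3434, …, x_{13} = 7313.
Summing k = 1..13 (13 terms) gives 28405.

28405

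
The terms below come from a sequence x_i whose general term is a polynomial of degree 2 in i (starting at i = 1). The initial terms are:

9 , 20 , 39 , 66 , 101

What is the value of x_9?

1st diffs: 11, 19, 27, 35.
2nd diffs: 8, 8, 8 (constant).
Newton forward-difference form: x_i = 9 + 11·C(i-1,1) + 8·C(i-1,2).
At i = 9: i-1 = 8, so x_9 = 9 + 88 + 224 = 321.

321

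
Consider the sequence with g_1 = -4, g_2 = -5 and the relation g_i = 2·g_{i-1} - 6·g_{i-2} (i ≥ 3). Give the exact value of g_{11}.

-12064

Step forward from the initial values:
g_3 = 14;  g_4 = 58;  g_5 = 32;  g_6 = -284;  g_7 = -760;  g_8 = 184;  g_9 = 4928;  g_{10} = 8752;  g_{11} = -12064.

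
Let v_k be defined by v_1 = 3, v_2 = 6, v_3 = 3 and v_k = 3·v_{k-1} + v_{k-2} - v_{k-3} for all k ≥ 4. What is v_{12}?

Step forward from the initial values:
v_4 = 12  v_5 = 33  v_6 = 108  v_7 = 345  v_8 = 1110  v_9 = 3567  v_{10} = 11466  v_{11} = 36855  v_{12} = 118464.

118464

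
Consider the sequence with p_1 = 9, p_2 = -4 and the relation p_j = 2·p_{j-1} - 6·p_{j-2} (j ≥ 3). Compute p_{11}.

Applying the relation repeatedly:
p_3 = -62  p_4 = -100  p_5 = 172  p_6 = 944  p_7 = 856  p_8 = -3952  p_9 = -13040  p_{10} = -2368  p_{11} = 73504.

73504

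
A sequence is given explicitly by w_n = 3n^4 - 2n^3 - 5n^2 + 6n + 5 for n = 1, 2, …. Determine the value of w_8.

10997

w_8 = 3·8^4 - 2·8^3 - 5·8^2 + 6·8 + 5 = 10997.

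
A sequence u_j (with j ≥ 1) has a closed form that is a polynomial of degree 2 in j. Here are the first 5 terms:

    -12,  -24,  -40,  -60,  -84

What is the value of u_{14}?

-480

1st diffs: -12, -16, -20, -24.
2nd diffs: -4, -4, -4 (constant).
Newton forward-difference form: u_j = -12 + (-12)·C(j-1,1) + (-4)·C(j-1,2).
At j = 14: j-1 = 13, so u_{14} = -12 - 156 - 312 = -480.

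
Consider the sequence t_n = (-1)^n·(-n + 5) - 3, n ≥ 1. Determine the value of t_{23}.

(-1)^23 = -1; -n + 5 at n=23 is -18; so t_{23} = 15.

15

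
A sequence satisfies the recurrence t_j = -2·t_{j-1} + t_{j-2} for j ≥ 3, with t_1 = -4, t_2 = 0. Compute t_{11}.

Iterate the recurrence:
t_3 = -4  t_4 = 8  t_5 = -20  t_6 = 48  t_7 = -116  t_8 = 280  t_9 = -676  t_{10} = 1632  t_{11} = -3940.

-3940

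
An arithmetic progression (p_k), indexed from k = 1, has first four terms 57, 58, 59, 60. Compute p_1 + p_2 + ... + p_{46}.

3657

Common difference d = 1.
p_k = 57 + (k - 1)·1.
p_{46} = 102; S = 46·(57 + 102)/2 = 3657.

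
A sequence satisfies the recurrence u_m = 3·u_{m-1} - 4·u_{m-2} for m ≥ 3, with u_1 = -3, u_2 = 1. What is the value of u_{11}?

Applying the relation repeatedly:
u_3 = 15  u_4 = 41  u_5 = 63  u_6 = 25  u_7 = -177  u_8 = -631  u_9 = -1185  u_{10} = -1031  u_{11} = 1647.

1647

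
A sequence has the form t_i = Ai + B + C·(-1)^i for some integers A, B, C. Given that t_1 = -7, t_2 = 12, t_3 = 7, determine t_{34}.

236

Write the equations: A + B - C = -7; 2A + B + C = 12; 3A + B - C = 7.
Subtracting the first from the second: A + 2C = 19.
Subtracting the second from the third: A - 2C = -5.
Solving: C = 6, A = 7, then B = -8.
Hence t_{34} = 7·34 + (-8) + 6·1 = 236.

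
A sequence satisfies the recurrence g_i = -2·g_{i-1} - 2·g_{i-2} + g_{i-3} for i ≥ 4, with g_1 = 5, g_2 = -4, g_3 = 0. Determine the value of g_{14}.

g_4 = 13;  g_5 = -30;  g_6 = 34;  …;  g_{11} = -70;  g_{12} = 898;  g_{13} = -1915;  g_{14} = 1964.

1964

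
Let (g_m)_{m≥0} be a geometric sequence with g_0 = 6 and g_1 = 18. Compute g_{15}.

Common ratio r = 3.
g_m = 6·3^(m-0).
g_{15} = 6·3^15 = 86093442.

86093442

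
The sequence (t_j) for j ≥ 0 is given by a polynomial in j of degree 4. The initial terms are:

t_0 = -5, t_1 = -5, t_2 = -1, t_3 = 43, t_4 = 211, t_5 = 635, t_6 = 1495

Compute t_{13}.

44923

1st diffs: 0, 4, 44, 168, 424, 860.
2nd diffs: 4, 40, 124, 256, 436.
3rd diffs: 36, 84, 132, 180.
4th diffs: 48, 48, 48 (constant).
Newton forward-difference form: t_j = -5 + 4·C(j,2) + 36·C(j,3) + 48·C(j,4).
At j = 13: j = 13, so t_{13} = -5 + 312 + 10296 + 34320 = 44923.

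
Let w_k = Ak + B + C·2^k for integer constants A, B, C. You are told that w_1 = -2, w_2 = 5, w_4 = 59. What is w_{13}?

40912

Plug in k = 1, 2, 4: A + B + 2C = -2; 2A + B + 4C = 5; 4A + B + 16C = 59.
Subtracting the first from the second: A + 2C = 7.
Subtracting the second from the third: 2A + 12C = 54.
Solving: C = 5, A = -3, then B = -9.
So w_k = -3·k + (-9) + 5·2^k; at k=13 this is 40912.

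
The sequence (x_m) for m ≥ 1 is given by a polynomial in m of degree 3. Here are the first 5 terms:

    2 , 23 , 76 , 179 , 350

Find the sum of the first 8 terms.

1st diffs: 21, 53, 103, 171.
2nd diffs: 32, 50, 68.
3rd diffs: 18, 18 (constant).
So x_m = 3m^3 - 2m^2 + 6m - 5.
Continuing: 607, 968, 1451.
Summing m = 1..8 (8 terms) gives 3656.

3656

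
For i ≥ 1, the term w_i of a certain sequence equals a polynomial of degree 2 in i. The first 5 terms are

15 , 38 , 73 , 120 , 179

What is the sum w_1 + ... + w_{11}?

3410

1st diffs: 23, 35, 47, 59.
2nd diffs: 12, 12, 12 (constant).
So w_i = 6i^2 + 5i + 4.
Continuing: …, 250, 333, 428, 535, …, w_{11} = 785.
Summing i = 1..11 (11 terms) gives 3410.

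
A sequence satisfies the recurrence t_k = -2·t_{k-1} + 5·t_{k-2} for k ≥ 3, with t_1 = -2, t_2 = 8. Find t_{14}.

21781808

t_3 = -26  t_4 = 92  t_5 = -314  …  t_{11} = -530666  t_{12} = 1830572  t_{13} = -6314474  t_{14} = 21781808.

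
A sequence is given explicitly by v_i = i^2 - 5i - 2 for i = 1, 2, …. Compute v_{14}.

124

v_{14} = 1·14^2 - 5·14 - 2 = 124.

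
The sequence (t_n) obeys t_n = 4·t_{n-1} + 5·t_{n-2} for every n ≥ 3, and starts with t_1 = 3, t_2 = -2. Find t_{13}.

Compute successive terms:
t_3 = 7;  t_4 = 18;  t_5 = 107;  …;  t_{10} = 325518;  t_{11} = 1627607;  t_{12} = 8138018;  t_{13} = 40690107.
(Characteristic roots are 5 and -1.)

40690107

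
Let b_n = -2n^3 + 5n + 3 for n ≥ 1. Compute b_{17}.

-9738

b_{17} = -2·17^3 + 5·17 + 3 = -9738.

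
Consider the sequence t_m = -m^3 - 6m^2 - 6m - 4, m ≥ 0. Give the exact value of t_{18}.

t_{18} = -1·18^3 - 6·18^2 - 6·18 - 4 = -7888.

-7888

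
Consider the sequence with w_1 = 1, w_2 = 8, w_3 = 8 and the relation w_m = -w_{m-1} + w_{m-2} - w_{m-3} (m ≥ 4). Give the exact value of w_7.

12

Compute successive terms:
w_4 = -1  w_5 = 1  w_6 = -10  w_7 = 12.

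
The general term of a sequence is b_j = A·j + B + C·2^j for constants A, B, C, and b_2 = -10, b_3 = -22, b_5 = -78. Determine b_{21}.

-4194382

At j = 2, 3, 5: 2A + B + 4C = -10; 3A + B + 8C = -22; 5A + B + 32C = -78.
Subtracting the first from the second: A + 4C = -12.
Subtracting the second from the third: 2A + 24C = -56.
Solving: C = -2, A = -4, then B = 6.
Therefore b_{21} = -84 + 6 + (-2)·2097152 = -4194382.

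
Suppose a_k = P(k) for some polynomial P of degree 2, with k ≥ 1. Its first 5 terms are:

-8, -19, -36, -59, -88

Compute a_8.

1st diffs: -11, -17, -23, -29.
2nd diffs: -6, -6, -6 (constant).
So a_k = -3k^2 - 2k - 3.
Evaluating at k = 8 gives a_8 = -211.

-211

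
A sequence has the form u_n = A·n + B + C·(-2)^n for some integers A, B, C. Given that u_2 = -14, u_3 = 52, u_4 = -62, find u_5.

184

Write the equations: 2A + B + 4C = -14; 3A + B - 8C = 52; 4A + B + 16C = -62.
Subtracting the first from the second: A - 12C = 66.
Subtracting the second from the third: A + 24C = -114.
Solving: C = -5, A = 6, then B = -6.
Therefore u_5 = 30 + (-6) + (-5)·(-32) = 184.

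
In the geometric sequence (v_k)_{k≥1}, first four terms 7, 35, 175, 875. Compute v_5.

4375

Common ratio r = 5.
v_k = 7·5^(k-1).
v_5 = 7·5^4 = 4375.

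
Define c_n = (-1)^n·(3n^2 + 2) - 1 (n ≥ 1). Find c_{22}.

(-1)^22 = 1; 3n^2 + 2 at n=22 is 1454; so c_{22} = 1453.

1453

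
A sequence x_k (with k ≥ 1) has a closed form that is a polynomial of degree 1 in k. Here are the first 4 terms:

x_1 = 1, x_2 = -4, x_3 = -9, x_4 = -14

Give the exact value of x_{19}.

-89

1st diffs: -5, -5, -5 (constant).
So x_k = -5k + 6.
Evaluating at k = 19 gives x_{19} = -89.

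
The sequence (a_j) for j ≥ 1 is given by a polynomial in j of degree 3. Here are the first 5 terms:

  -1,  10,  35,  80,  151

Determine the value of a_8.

580

1st diffs: 11, 25, 45, 71.
2nd diffs: 14, 20, 26.
3rd diffs: 6, 6 (constant).
Newton forward-difference form: a_j = -1 + 11·C(j-1,1) + 14·C(j-1,2) + 6·C(j-1,3).
At j = 8: j-1 = 7, so a_8 = -1 + 77 + 294 + 210 = 580.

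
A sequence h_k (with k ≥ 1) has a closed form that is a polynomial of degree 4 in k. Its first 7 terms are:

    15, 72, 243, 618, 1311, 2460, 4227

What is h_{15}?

67971

1st diffs: 57, 171, 375, 693, 1149, 1767.
2nd diffs: 114, 204, 318, 456, 618.
3rd diffs: 90, 114, 138, 162.
4th diffs: 24, 24, 24 (constant).
So h_k = k^4 + 5k^3 + 2k^2 + k + 6.
Evaluating at k = 15 gives h_{15} = 67971.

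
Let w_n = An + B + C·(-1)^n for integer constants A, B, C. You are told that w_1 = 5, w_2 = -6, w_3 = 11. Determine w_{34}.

At n = 1, 2, 3: A + B - C = 5; 2A + B + C = -6; 3A + B - C = 11.
Subtracting the first from the second: A + 2C = -11.
Subtracting the second from the third: A - 2C = 17.
Solving: C = -7, A = 3, then B = -5.
Therefore w_{34} = 102 + (-5) + (-7)·1 = 90.

90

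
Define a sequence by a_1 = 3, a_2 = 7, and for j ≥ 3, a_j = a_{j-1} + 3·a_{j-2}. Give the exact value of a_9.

Compute successive terms:
a_3 = 16; a_4 = 37; a_5 = 85; a_6 = 196; a_7 = 451; a_8 = 1039; a_9 = 2392.

2392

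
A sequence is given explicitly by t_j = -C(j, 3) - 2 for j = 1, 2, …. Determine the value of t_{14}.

-366

C(14, 3) = 364, so t_{14} = -366.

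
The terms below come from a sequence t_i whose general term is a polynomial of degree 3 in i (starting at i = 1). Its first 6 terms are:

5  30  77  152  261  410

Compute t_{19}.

1st diffs: 25, 47, 75, 109, 149.
2nd diffs: 22, 28, 34, 40.
3rd diffs: 6, 6, 6 (constant).
Newton forward-difference form: t_i = 5 + 25·C(i-1,1) + 22·C(i-1,2) + 6·C(i-1,3).
At i = 19: i-1 = 18, so t_{19} = 5 + 450 + 3366 + 4896 = 8717.

8717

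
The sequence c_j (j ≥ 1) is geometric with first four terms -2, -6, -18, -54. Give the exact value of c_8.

Common ratio r = 3.
c_j = (-2)·3^(j-1).
c_8 = (-2)·3^7 = -4374.

-4374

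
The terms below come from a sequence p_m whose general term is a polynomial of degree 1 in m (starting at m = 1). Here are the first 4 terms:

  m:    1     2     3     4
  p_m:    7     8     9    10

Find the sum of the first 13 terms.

1st diffs: 1, 1, 1 (constant).
So p_m = m + 6.
Continuing: …, 11, 12, 13, 14, …, p_{13} = 19.
Summing m = 1..13 (13 terms) gives 169.

169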